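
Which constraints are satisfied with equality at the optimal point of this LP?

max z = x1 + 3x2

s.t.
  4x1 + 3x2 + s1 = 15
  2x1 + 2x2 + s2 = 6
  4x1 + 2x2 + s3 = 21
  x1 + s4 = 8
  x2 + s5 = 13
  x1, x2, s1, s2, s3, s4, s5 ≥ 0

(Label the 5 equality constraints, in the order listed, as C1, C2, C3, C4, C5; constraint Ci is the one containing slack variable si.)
Optimal: x1 = 0, x2 = 3
Slack at optimum:
  C1: slack = 6
  C2: slack = 0 (binding)
  C3: slack = 15
  C4: slack = 8
  C5: slack = 10
  x1 ≥ 0: x1 = 0 (binding)
  x2 ≥ 0: x2 = 3
Binding constraints: C2, x1 ≥ 0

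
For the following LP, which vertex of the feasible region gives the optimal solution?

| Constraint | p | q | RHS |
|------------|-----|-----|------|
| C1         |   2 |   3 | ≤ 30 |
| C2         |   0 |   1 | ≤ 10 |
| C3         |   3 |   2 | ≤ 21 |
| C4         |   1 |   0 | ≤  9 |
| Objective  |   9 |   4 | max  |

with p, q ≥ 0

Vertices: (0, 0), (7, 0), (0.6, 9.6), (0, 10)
Evaluating z = 9p + 4q at each vertex:
  (0, 0): z = 0
  (7, 0): z = 63
  (0.6, 9.6): z = 43.8
  (0, 10): z = 40

The largest value is z = 63, attained at (7, 0).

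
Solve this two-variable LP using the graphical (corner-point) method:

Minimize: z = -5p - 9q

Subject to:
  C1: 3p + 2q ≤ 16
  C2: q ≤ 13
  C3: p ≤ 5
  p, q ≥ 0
p = 0, q = 8, z = -72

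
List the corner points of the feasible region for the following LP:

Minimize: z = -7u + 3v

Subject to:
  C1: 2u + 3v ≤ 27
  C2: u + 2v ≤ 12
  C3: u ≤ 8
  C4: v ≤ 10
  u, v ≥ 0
Each vertex is the intersection of two constraint boundaries that also satisfies all remaining constraints:
  u = 0 and v = 0 → (0, 0)
  u = 8 and v = 0 → (8, 0)
  u + 2v = 12 and u = 8 → (8, 2)
  u + 2v = 12 and u = 0 → (0, 6)

Vertices: (0, 0), (8, 0), (8, 2), (0, 6)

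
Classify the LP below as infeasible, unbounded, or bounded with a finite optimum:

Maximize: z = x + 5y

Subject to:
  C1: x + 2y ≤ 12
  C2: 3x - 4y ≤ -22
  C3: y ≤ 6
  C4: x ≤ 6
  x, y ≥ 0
The point (0, 6) satisfies every constraint, so the LP is feasible; the constraints give x ≤ 6 and y ≤ 6, which with x, y ≥ 0 keep the feasible region inside a bounded box. A feasible, bounded LP attains a finite optimum at a vertex.

Evaluating z = x + 5y at each vertex:
  (0, 5.5): z = 27.5
  (0.4, 5.8): z = 29.4
  (0, 6): z = 30

Feasible with finite optimum z* = 30 at (0, 6).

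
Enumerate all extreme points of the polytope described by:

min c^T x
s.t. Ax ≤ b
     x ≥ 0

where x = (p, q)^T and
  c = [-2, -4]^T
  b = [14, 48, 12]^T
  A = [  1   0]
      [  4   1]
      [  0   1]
Each vertex is the intersection of two constraint boundaries that also satisfies all remaining constraints:
  p = 0 and q = 0 → (0, 0)
  4p + q = 48 and q = 0 → (12, 0)
  4p + q = 48 and q = 12 → (9, 12)
  q = 12 and p = 0 → (0, 12)

Vertices: (0, 0), (12, 0), (9, 12), (0, 12)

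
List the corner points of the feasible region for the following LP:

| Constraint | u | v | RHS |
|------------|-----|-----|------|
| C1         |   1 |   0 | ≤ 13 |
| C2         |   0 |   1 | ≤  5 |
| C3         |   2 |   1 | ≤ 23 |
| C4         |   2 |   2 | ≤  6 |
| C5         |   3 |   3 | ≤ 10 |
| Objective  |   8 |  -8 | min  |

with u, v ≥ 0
Each vertex is the intersection of two constraint boundaries that also satisfies all remaining constraints:
  u = 0 and v = 0 → (0, 0)
  2u + 2v = 6 and v = 0 → (3, 0)
  2u + 2v = 6 and u = 0 → (0, 3)

Vertices: (0, 0), (3, 0), (0, 3)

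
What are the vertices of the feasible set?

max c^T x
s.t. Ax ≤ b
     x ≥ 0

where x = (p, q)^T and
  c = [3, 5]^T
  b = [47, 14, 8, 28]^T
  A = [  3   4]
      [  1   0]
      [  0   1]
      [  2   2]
Each vertex is the intersection of two constraint boundaries that also satisfies all remaining constraints:
  p = 0 and q = 0 → (0, 0)
  p = 14 and 2p + 2q = 28 → (14, 0)
  3p + 4q = 47 and 2p + 2q = 28 → (9, 5)
  3p + 4q = 47 and q = 8 → (5, 8)
  q = 8 and p = 0 → (0, 8)

Vertices: (0, 0), (14, 0), (9, 5), (5, 8), (0, 8)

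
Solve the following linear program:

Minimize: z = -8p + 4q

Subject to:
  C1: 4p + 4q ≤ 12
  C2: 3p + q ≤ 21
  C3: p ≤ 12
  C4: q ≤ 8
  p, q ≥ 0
Each vertex is the intersection of two constraint boundaries that also satisfies all remaining constraints:
  p = 0 and q = 0 → (0, 0)
  4p + 4q = 12 and q = 0 → (3, 0)
  4p + 4q = 12 and p = 0 → (0, 3)

Evaluating z = -8p + 4q at each vertex:
  (0, 0): z = 0
  (3, 0): z = -24
  (0, 3): z = 12

The minimum is at (3, 0) with z = -24.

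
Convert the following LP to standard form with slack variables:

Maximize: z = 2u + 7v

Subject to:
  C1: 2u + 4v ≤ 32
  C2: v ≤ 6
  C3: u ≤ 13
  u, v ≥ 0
max z = 2u + 7v

s.t.
  2u + 4v + s1 = 32
  v + s2 = 6
  u + s3 = 13
  u, v, s1, s2, s3 ≥ 0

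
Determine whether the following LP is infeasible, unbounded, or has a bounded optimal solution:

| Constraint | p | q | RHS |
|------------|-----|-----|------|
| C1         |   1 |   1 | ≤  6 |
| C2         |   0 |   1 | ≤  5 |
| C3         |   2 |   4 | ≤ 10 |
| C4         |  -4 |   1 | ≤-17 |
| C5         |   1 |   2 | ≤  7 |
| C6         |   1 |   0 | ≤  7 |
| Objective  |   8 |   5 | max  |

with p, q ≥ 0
The point (5, 0) satisfies every constraint, so the LP is feasible; the constraints give p ≤ 7 and q ≤ 5, which with p, q ≥ 0 keep the feasible region inside a bounded box. A feasible, bounded LP attains a finite optimum at a vertex.

Evaluating z = 8p + 5q at each vertex:
  (4.25, 0): z = 34
  (5, 0): z = 40
  (4.333, 0.3333): z = 36.33

The LP has an optimal solution: (5, 0) with z = 40.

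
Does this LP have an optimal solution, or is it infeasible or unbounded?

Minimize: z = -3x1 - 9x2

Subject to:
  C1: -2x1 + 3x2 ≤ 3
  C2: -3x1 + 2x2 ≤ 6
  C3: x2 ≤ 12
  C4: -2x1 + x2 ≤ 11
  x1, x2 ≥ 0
Feasible point: (0, 0) satisfies every constraint, so the LP is feasible.
Direction d = (1, 0): for each constraint row a, a·d ≤ 0 —
  (-2)(1) + (3)(0) = -2 ≤ 0
  (-3)(1) + (2)(0) = -3 ≤ 0
  (0)(1) + (1)(0) = 0 ≤ 0
  (-2)(1) + (1)(0) = -2 ≤ 0
and d ≥ 0, so (0, 0) + t·d stays feasible for every t ≥ 0. Along this ray z = -3x1 - 9x2 changes by -3 per unit t, so z → −∞.

Unbounded: there is a feasible ray along which z → −∞.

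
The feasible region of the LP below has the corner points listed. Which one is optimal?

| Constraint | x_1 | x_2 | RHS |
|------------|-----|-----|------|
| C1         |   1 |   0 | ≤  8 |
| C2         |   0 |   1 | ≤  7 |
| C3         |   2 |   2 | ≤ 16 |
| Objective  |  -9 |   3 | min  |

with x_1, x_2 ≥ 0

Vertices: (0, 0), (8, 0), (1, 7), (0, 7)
Evaluating z = -9x_1 + 3x_2 at each vertex:
  (0, 0): z = 0
  (8, 0): z = -72
  (1, 7): z = 12
  (0, 7): z = 21

The smallest value is z = -72, attained at (8, 0).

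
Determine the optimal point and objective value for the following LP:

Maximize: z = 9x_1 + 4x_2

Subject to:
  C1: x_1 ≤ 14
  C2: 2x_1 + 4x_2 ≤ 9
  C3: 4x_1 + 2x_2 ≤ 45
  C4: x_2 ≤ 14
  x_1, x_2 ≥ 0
Each vertex is the intersection of two constraint boundaries that also satisfies all remaining constraints:
  x_1 = 0 and x_2 = 0 → (0, 0)
  2x_1 + 4x_2 = 9 and x_2 = 0 → (4.5, 0)
  2x_1 + 4x_2 = 9 and x_1 = 0 → (0, 2.25)

Evaluating z = 9x_1 + 4x_2 at each vertex:
  (0, 0): z = 0
  (4.5, 0): z = 40.5
  (0, 2.25): z = 9

The maximum is at (4.5, 0) with z = 40.5.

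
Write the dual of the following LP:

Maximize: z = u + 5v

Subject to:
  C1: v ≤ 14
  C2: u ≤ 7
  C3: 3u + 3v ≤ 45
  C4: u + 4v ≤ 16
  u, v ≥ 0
Minimize: z = 14y1 + 7y2 + 45y3 + 16y4

Subject to:
  C1: -y2 - 3y3 - y4 ≤ -1
  C2: -y1 - 3y3 - 4y4 ≤ -5
  y1, y2, y3, y4 ≥ 0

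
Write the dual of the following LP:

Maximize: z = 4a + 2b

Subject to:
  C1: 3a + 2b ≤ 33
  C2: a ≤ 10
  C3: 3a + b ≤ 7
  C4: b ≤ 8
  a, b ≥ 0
Minimize: z = 33y1 + 10y2 + 7y3 + 8y4

Subject to:
  C1: -3y1 - y2 - 3y3 ≤ -4
  C2: -2y1 - y3 - y4 ≤ -2
  y1, y2, y3, y4 ≥ 0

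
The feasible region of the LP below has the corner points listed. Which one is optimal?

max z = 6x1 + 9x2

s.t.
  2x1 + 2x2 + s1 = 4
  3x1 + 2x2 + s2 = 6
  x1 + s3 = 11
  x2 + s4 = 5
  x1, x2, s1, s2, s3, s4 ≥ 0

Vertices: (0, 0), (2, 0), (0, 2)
(0, 2) with z = 18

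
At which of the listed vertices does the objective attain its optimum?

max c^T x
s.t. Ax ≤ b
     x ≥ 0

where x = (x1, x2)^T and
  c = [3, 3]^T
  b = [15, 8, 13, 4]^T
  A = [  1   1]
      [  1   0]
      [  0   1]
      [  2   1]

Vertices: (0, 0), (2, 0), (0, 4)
Evaluating z = 3x1 + 3x2 at each vertex:
  (0, 0): z = 0
  (2, 0): z = 6
  (0, 4): z = 12

The largest value is z = 12, attained at (0, 4).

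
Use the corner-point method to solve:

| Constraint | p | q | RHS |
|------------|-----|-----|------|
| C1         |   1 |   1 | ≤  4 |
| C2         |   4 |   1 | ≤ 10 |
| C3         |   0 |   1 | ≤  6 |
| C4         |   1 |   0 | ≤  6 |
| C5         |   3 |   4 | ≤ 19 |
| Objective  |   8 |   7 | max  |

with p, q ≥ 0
Each vertex is the intersection of two constraint boundaries that also satisfies all remaining constraints:
  p = 0 and q = 0 → (0, 0)
  4p + q = 10 and q = 0 → (2.5, 0)
  p + q = 4 and 4p + q = 10 → (2, 2)
  p + q = 4 and p = 0 → (0, 4)

Evaluating z = 8p + 7q at each vertex:
  (0, 0): z = 0
  (2.5, 0): z = 20
  (2, 2): z = 30
  (0, 4): z = 28

The maximum is at (2, 2) with z = 30.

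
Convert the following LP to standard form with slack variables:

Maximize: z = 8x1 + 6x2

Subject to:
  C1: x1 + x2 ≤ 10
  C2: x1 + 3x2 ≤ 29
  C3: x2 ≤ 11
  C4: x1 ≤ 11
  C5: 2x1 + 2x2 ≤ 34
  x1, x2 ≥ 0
max z = 8x1 + 6x2

s.t.
  x1 + x2 + s1 = 10
  x1 + 3x2 + s2 = 29
  x2 + s3 = 11
  x1 + s4 = 11
  2x1 + 2x2 + s5 = 34
  x1, x2, s1, s2, s3, s4, s5 ≥ 0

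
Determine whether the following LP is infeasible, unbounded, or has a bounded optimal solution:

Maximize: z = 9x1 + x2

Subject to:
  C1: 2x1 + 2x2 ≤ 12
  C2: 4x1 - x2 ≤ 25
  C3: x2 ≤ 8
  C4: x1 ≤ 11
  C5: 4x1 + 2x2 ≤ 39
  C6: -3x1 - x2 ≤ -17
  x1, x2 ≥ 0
The point (6, 0) satisfies every constraint, so the LP is feasible; the constraints give x1 ≤ 11 and x2 ≤ 8, which with x1, x2 ≥ 0 keep the feasible region inside a bounded box. A feasible, bounded LP attains a finite optimum at a vertex.

Evaluating z = 9x1 + x2 at each vertex:
  (5.667, 0): z = 51
  (6, 0): z = 54
  (5.5, 0.5): z = 50

Bounded optimum: z* = 54 at (6, 0).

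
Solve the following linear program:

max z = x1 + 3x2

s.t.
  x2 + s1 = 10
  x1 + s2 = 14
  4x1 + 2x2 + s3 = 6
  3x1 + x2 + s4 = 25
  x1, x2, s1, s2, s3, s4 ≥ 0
Each vertex is the intersection of two constraint boundaries that also satisfies all remaining constraints:
  x1 = 0 and x2 = 0 → (0, 0)
  4x1 + 2x2 = 6 and x2 = 0 → (1.5, 0)
  4x1 + 2x2 = 6 and x1 = 0 → (0, 3)

Evaluating z = x1 + 3x2 at each vertex:
  (0, 0): z = 0
  (1.5, 0): z = 1.5
  (0, 3): z = 9

The maximum is at (0, 3) with z = 9.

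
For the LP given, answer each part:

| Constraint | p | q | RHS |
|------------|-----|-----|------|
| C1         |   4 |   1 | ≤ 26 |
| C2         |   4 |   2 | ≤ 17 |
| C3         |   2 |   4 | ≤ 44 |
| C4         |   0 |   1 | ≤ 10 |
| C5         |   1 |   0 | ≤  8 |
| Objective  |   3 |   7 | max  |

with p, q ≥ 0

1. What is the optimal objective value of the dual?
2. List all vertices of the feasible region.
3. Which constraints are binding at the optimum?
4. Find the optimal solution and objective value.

1. 59.5 (by strong duality, equal to the primal optimum)
2. (0, 0), (4.25, 0), (0, 8.5)
3. C2, p ≥ 0
4. p = 0, q = 8.5, z = 59.5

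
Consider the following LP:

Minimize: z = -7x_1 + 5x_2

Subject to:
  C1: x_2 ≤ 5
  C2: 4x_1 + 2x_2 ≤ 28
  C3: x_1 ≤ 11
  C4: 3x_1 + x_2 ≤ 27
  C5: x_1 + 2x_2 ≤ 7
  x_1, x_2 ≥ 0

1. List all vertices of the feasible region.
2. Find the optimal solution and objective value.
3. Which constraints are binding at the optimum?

1. (0, 0), (7, 0), (0, 3.5)
2. x_1 = 7, x_2 = 0, z = -49
3. C2, C5, x_2 ≥ 0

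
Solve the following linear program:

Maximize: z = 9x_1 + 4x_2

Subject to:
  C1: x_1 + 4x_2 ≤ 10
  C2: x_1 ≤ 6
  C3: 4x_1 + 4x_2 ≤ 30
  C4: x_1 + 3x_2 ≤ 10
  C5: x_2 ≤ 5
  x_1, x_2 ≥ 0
Each vertex is the intersection of two constraint boundaries that also satisfies all remaining constraints:
  x_1 = 0 and x_2 = 0 → (0, 0)
  x_1 = 6 and x_2 = 0 → (6, 0)
  x_1 + 4x_2 = 10 and x_1 = 6 → (6, 1)
  x_1 + 4x_2 = 10 and x_1 = 0 → (0, 2.5)

Evaluating z = 9x_1 + 4x_2 at each vertex:
  (0, 0): z = 0
  (6, 0): z = 54
  (6, 1): z = 58
  (0, 2.5): z = 10

The maximum is at (6, 1) with z = 58.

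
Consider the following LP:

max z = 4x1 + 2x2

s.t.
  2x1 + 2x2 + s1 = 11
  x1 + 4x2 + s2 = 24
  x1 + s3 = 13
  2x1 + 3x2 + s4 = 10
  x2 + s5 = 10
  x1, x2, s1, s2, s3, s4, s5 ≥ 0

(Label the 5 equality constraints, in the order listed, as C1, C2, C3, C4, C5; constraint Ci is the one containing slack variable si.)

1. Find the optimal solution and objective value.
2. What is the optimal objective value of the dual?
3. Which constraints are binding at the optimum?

1. x1 = 5, x2 = 0, z = 20
2. 20 (by strong duality, equal to the primal optimum)
3. C4, x2 ≥ 0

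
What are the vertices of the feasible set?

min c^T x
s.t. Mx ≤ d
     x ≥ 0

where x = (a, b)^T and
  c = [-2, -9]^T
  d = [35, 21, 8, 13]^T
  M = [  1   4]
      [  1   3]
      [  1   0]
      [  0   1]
Each vertex is the intersection of two constraint boundaries that also satisfies all remaining constraints:
  a = 0 and b = 0 → (0, 0)
  a = 8 and b = 0 → (8, 0)
  a + 3b = 21 and a = 8 → (8, 4.333)
  a + 3b = 21 and a = 0 → (0, 7)

Vertices: (0, 0), (8, 0), (8, 4.333), (0, 7)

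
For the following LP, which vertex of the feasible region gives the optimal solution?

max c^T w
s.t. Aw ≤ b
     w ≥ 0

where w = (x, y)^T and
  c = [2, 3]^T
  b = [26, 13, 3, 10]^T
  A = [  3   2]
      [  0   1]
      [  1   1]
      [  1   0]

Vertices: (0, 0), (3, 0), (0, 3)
(0, 3) with z = 9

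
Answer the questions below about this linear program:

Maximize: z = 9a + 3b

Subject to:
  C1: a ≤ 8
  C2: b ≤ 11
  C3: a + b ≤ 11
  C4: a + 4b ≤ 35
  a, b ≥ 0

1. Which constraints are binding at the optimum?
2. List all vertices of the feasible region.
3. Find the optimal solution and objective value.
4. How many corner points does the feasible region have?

1. C1, C3
2. (0, 0), (8, 0), (8, 3), (3, 8), (0, 8.75)
3. a = 8, b = 3, z = 81
4. 5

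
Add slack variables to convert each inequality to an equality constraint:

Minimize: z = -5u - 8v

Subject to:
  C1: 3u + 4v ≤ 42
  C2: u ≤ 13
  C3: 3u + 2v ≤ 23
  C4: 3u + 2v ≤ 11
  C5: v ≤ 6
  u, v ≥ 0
min z = -5u - 8v

s.t.
  3u + 4v + s1 = 42
  u + s2 = 13
  3u + 2v + s3 = 23
  3u + 2v + s4 = 11
  v + s5 = 6
  u, v, s1, s2, s3, s4, s5 ≥ 0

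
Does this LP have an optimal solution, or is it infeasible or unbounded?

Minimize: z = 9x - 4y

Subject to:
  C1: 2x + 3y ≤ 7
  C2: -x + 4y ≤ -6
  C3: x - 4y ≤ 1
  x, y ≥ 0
C3 requires x - 4y ≤ 1, while C2 (-x + 4y ≤ -6) is equivalent to x - 4y ≥ 6. Together they would need 6 ≤ x - 4y ≤ 1, which is impossible since 6 > 1. No point satisfies all constraints.

Infeasible: no point satisfies all constraints simultaneously.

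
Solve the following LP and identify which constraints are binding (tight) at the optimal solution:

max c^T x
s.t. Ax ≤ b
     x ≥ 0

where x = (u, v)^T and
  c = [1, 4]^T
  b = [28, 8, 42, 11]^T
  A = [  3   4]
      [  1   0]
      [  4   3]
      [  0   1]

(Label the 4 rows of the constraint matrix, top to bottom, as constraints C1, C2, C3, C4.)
Optimal: u = 0, v = 7
Binding: C1, u ≥ 0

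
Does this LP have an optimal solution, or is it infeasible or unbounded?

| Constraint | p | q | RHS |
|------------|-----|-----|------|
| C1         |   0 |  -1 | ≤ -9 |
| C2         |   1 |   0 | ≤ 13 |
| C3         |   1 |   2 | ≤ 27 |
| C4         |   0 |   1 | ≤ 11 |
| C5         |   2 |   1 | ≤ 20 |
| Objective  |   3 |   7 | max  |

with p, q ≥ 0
The point (4.5, 11) satisfies every constraint, so the LP is feasible; the constraints give p ≤ 13 and q ≤ 11, which with p, q ≥ 0 keep the feasible region inside a bounded box. A feasible, bounded LP attains a finite optimum at a vertex.

Feasible with finite optimum z* = 90.5 at (4.5, 11).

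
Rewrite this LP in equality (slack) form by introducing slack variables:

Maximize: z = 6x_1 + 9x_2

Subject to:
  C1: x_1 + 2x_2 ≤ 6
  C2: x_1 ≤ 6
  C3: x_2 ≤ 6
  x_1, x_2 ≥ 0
max z = 6x_1 + 9x_2

s.t.
  x_1 + 2x_2 + s1 = 6
  x_1 + s2 = 6
  x_2 + s3 = 6
  x_1, x_2, s1, s2, s3 ≥ 0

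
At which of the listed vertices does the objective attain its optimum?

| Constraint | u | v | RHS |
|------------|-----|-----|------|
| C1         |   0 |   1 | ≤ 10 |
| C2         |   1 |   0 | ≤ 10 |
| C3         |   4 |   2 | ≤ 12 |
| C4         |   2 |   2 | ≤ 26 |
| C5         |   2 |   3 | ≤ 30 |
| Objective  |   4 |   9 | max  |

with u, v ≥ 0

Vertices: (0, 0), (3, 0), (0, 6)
(0, 6) with z = 54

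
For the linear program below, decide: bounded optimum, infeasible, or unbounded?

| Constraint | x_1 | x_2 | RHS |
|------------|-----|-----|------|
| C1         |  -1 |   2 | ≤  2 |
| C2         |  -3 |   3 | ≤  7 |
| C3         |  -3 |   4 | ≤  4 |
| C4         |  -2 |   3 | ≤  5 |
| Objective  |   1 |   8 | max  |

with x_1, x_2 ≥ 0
Feasible point: (0, 0) satisfies every constraint, so the LP is feasible.
Direction d = (1, 0): for each constraint row a, a·d ≤ 0 —
  (-1)(1) + (2)(0) = -1 ≤ 0
  (-3)(1) + (3)(0) = -3 ≤ 0
  (-3)(1) + (4)(0) = -3 ≤ 0
  (-2)(1) + (3)(0) = -2 ≤ 0
and d ≥ 0, so (0, 0) + t·d stays feasible for every t ≥ 0. Along this ray z = x_1 + 8x_2 changes by 1 per unit t, so z → +∞.

The LP is unbounded; z can be made arbitrarily large.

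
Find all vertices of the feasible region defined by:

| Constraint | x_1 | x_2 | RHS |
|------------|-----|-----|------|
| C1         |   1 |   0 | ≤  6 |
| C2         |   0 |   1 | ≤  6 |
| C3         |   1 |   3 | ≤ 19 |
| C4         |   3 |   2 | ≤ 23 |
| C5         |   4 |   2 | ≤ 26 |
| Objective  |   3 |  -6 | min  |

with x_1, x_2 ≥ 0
Each vertex is the intersection of two constraint boundaries that also satisfies all remaining constraints:
  x_1 = 0 and x_2 = 0 → (0, 0)
  x_1 = 6 and x_2 = 0 → (6, 0)
  x_1 = 6 and 4x_1 + 2x_2 = 26 → (6, 1)
  x_1 + 3x_2 = 19 and 4x_1 + 2x_2 = 26 → (4, 5)
  x_2 = 6 and x_1 + 3x_2 = 19 → (1, 6)
  x_2 = 6 and x_1 = 0 → (0, 6)

Vertices: (0, 0), (6, 0), (6, 1), (4, 5), (1, 6), (0, 6)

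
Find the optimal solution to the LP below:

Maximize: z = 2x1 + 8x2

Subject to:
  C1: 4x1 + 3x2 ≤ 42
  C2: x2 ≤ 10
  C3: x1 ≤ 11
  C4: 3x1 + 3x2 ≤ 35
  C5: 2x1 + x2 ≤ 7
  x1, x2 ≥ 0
x1 = 0, x2 = 7, z = 56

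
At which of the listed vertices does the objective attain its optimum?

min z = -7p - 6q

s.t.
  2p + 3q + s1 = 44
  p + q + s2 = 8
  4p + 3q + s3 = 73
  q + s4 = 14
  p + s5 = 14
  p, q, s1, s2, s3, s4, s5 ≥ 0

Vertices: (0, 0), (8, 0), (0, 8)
(8, 0) with z = -56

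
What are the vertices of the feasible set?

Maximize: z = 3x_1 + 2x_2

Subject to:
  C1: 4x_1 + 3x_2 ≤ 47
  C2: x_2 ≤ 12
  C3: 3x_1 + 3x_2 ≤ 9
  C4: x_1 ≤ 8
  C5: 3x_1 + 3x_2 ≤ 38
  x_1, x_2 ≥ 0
Each vertex is the intersection of two constraint boundaries that also satisfies all remaining constraints:
  x_1 = 0 and x_2 = 0 → (0, 0)
  3x_1 + 3x_2 = 9 and x_2 = 0 → (3, 0)
  3x_1 + 3x_2 = 9 and x_1 = 0 → (0, 3)

Vertices: (0, 0), (3, 0), (0, 3)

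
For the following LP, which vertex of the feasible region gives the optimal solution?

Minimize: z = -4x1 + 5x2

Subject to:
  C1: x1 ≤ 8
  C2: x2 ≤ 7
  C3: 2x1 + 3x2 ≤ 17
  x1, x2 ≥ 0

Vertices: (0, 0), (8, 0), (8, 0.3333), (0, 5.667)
Evaluating z = -4x1 + 5x2 at each vertex:
  (0, 0): z = 0
  (8, 0): z = -32
  (8, 0.3333): z = -30.33
  (0, 5.667): z = 28.33

The smallest value is z = -32, attained at (8, 0).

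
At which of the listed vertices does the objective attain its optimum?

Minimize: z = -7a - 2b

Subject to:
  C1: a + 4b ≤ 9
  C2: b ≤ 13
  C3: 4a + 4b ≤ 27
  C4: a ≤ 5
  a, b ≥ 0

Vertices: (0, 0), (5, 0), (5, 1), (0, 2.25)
(5, 1) with z = -37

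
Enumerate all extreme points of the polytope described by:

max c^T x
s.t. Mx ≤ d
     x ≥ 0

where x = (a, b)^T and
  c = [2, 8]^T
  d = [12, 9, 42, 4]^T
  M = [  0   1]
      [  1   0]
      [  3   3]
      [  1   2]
Each vertex is the intersection of two constraint boundaries that also satisfies all remaining constraints:
  a = 0 and b = 0 → (0, 0)
  a + 2b = 4 and b = 0 → (4, 0)
  a + 2b = 4 and a = 0 → (0, 2)

Vertices: (0, 0), (4, 0), (0, 2)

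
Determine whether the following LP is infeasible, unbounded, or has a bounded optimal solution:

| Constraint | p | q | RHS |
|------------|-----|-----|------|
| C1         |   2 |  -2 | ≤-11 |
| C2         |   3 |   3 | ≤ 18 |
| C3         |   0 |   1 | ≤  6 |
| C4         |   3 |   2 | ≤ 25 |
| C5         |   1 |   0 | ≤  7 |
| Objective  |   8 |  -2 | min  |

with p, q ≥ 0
The point (0, 6) satisfies every constraint, so the LP is feasible; the constraints give p ≤ 7 and q ≤ 6, which with p, q ≥ 0 keep the feasible region inside a bounded box. A feasible, bounded LP attains a finite optimum at a vertex.

Evaluating z = 8p - 2q at each vertex:
  (0, 5.5): z = -11
  (0.25, 5.75): z = -9.5
  (0, 6): z = -12

The LP has an optimal solution: (0, 6) with z = -12.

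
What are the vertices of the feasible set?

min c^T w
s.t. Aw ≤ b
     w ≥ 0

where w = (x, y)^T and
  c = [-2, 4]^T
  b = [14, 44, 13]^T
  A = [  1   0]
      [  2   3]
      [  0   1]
Each vertex is the intersection of two constraint boundaries that also satisfies all remaining constraints:
  x = 0 and y = 0 → (0, 0)
  x = 14 and y = 0 → (14, 0)
  x = 14 and 2x + 3y = 44 → (14, 5.333)
  2x + 3y = 44 and y = 13 → (2.5, 13)
  y = 13 and x = 0 → (0, 13)

Vertices: (0, 0), (14, 0), (14, 5.333), (2.5, 13), (0, 13)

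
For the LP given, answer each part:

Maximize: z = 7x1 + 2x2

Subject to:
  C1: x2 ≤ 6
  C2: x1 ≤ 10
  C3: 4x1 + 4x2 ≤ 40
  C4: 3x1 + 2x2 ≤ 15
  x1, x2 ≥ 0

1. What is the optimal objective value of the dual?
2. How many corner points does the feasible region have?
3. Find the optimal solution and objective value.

1. 35 (by strong duality, equal to the primal optimum)
2. 4
3. x1 = 5, x2 = 0, z = 35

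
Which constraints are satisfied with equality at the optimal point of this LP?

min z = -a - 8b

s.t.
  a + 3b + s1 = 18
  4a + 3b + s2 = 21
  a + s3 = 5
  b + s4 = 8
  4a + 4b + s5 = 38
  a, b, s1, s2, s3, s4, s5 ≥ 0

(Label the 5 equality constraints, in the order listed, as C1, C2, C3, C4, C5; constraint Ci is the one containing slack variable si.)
Optimal: a = 0, b = 6
Binding: C1, a ≥ 0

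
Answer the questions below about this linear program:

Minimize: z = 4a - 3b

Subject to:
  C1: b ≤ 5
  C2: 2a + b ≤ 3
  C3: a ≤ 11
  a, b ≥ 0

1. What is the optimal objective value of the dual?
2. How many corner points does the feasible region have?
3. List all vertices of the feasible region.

1. -9 (by strong duality, equal to the primal optimum)
2. 3
3. (0, 0), (1.5, 0), (0, 3)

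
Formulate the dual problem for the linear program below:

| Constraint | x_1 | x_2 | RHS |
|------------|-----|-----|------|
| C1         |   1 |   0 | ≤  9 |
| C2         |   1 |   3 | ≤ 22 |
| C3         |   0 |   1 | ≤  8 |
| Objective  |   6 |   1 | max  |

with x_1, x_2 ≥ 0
Minimize: z = 9y1 + 22y2 + 8y3

Subject to:
  C1: -y1 - y2 ≤ -6
  C2: -3y2 - y3 ≤ -1
  y1, y2, y3 ≥ 0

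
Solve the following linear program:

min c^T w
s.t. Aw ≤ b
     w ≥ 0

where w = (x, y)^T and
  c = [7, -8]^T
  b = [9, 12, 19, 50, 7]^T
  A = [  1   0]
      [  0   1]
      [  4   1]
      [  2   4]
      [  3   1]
Each vertex is the intersection of two constraint boundaries that also satisfies all remaining constraints:
  x = 0 and y = 0 → (0, 0)
  3x + y = 7 and y = 0 → (2.333, 0)
  3x + y = 7 and x = 0 → (0, 7)

Evaluating z = 7x - 8y at each vertex:
  (0, 0): z = 0
  (2.333, 0): z = 16.33
  (0, 7): z = -56

The minimum is at (0, 7) with z = -56.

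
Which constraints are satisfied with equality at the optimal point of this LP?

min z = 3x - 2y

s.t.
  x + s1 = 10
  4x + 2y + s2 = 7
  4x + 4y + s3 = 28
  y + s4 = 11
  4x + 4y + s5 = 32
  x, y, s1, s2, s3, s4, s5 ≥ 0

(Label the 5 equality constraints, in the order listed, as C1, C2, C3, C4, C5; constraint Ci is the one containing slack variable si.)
Optimal: x = 0, y = 3.5
Binding: C2, x ≥ 0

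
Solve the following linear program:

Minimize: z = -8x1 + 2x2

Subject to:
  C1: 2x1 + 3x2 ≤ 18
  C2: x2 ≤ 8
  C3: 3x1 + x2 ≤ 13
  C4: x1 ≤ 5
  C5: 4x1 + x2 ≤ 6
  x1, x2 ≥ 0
x1 = 1.5, x2 = 0, z = -12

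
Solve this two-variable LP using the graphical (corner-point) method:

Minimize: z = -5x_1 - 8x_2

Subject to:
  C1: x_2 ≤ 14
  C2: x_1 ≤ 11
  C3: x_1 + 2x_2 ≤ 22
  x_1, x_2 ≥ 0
Each vertex is the intersection of two constraint boundaries that also satisfies all remaining constraints:
  x_1 = 0 and x_2 = 0 → (0, 0)
  x_1 = 11 and x_2 = 0 → (11, 0)
  x_1 = 11 and x_1 + 2x_2 = 22 → (11, 5.5)
  x_1 + 2x_2 = 22 and x_1 = 0 → (0, 11)

Evaluating z = -5x_1 - 8x_2 at each vertex:
  (0, 0): z = 0
  (11, 0): z = -55
  (11, 5.5): z = -99
  (0, 11): z = -88

The minimum is at (11, 5.5) with z = -99.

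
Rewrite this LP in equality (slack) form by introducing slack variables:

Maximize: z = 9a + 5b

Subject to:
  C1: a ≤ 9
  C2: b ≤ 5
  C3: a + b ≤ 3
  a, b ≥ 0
max z = 9a + 5b

s.t.
  a + s1 = 9
  b + s2 = 5
  a + b + s3 = 3
  a, b, s1, s2, s3 ≥ 0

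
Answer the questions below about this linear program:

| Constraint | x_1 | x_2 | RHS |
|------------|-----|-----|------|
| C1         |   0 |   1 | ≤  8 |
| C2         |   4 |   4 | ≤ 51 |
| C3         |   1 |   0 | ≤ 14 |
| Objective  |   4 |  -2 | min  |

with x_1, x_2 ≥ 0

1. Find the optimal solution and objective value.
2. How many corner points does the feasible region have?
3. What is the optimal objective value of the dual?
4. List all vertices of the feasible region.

1. x_1 = 0, x_2 = 8, z = -16
2. 4
3. -16 (by strong duality, equal to the primal optimum)
4. (0, 0), (12.75, 0), (4.75, 8), (0, 8)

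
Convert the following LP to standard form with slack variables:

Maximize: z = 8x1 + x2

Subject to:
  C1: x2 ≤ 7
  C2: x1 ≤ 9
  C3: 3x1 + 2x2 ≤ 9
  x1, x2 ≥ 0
max z = 8x1 + x2

s.t.
  x2 + s1 = 7
  x1 + s2 = 9
  3x1 + 2x2 + s3 = 9
  x1, x2, s1, s2, s3 ≥ 0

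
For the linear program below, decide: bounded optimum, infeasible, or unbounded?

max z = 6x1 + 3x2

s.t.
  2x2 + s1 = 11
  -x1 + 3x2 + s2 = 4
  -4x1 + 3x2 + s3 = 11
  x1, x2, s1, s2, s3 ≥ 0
Feasible point: (0, 0) satisfies every constraint, so the LP is feasible.
Direction d = (1, 0): for each constraint row a, a·d ≤ 0 —
  (0)(1) + (2)(0) = 0 ≤ 0
  (-1)(1) + (3)(0) = -1 ≤ 0
  (-4)(1) + (3)(0) = -4 ≤ 0
and d ≥ 0, so (0, 0) + t·d stays feasible for every t ≥ 0. Along this ray z = 6x1 + 3x2 changes by 6 per unit t, so z → +∞.

The LP is unbounded; z can be made arbitrarily large.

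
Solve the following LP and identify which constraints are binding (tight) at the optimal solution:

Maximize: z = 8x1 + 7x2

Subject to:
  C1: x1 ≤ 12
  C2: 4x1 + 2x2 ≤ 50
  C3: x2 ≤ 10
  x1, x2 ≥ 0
Optimal: x1 = 7.5, x2 = 10
Slack at optimum:
  C1: slack = 4.5
  C2: slack = 0 (binding)
  C3: slack = 0 (binding)
  x1 ≥ 0: x1 = 7.5
  x2 ≥ 0: x2 = 10
Binding constraints: C2, C3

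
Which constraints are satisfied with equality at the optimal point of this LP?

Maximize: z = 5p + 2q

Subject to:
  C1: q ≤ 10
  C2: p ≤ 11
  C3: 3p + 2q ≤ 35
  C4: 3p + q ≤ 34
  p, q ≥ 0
Optimal: p = 11, q = 1
Slack at optimum:
  C1: slack = 9
  C2: slack = 0 (binding)
  C3: slack = 0 (binding)
  C4: slack = 0 (binding)
  p ≥ 0: p = 11
  q ≥ 0: q = 1
Binding constraints: C2, C3, C4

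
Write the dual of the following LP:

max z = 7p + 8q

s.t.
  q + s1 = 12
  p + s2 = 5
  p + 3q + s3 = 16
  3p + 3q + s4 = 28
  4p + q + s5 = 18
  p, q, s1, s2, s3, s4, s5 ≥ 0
Minimize: z = 12y1 + 5y2 + 16y3 + 28y4 + 18y5

Subject to:
  C1: -y2 - y3 - 3y4 - 4y5 ≤ -7
  C2: -y1 - 3y3 - 3y4 - y5 ≤ -8
  y1, y2, y3, y4, y5 ≥ 0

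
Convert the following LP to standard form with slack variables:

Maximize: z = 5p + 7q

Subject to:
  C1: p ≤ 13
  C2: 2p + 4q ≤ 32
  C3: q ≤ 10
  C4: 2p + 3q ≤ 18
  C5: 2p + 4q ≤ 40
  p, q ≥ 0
max z = 5p + 7q

s.t.
  p + s1 = 13
  2p + 4q + s2 = 32
  q + s3 = 10
  2p + 3q + s4 = 18
  2p + 4q + s5 = 40
  p, q, s1, s2, s3, s4, s5 ≥ 0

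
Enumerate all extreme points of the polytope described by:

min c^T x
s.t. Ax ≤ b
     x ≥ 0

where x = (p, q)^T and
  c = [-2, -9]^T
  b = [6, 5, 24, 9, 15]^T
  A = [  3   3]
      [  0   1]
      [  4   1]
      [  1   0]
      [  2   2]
Each vertex is the intersection of two constraint boundaries that also satisfies all remaining constraints:
  p = 0 and q = 0 → (0, 0)
  3p + 3q = 6 and q = 0 → (2, 0)
  3p + 3q = 6 and p = 0 → (0, 2)

Vertices: (0, 0), (2, 0), (0, 2)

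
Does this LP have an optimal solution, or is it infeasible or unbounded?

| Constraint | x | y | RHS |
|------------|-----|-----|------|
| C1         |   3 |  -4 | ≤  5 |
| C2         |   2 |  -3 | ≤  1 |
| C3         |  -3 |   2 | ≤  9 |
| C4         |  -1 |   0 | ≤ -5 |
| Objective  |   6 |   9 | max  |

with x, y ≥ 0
Feasible point: (5, 3) satisfies every constraint, so the LP is feasible.
Direction d = (1, 1): for each constraint row a, a·d ≤ 0 —
  (3)(1) + (-4)(1) = -1 ≤ 0
  (2)(1) + (-3)(1) = -1 ≤ 0
  (-3)(1) + (2)(1) = -1 ≤ 0
  (-1)(1) + (0)(1) = -1 ≤ 0
and d ≥ 0, so (5, 3) + t·d stays feasible for every t ≥ 0. Along this ray z = 6x + 9y changes by 15 per unit t, so z → +∞.

Unbounded — the objective can increase without bound over the feasible region.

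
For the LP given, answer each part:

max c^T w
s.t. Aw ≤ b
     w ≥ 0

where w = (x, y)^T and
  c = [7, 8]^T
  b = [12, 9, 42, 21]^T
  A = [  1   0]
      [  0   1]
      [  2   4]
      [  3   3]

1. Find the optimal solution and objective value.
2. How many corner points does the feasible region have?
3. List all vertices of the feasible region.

1. x = 0, y = 7, z = 56
2. 3
3. (0, 0), (7, 0), (0, 7)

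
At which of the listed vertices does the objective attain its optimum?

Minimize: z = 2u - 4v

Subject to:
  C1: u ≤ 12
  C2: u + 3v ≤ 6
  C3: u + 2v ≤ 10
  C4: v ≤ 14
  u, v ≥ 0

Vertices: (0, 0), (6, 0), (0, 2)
(0, 2) with z = -8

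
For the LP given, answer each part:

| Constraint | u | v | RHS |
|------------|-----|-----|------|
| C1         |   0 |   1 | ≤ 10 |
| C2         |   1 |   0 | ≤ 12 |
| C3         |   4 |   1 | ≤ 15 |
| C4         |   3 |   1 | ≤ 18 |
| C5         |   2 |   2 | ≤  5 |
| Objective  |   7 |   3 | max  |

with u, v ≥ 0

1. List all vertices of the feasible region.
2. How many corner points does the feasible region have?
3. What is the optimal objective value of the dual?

1. (0, 0), (2.5, 0), (0, 2.5)
2. 3
3. 17.5 (by strong duality, equal to the primal optimum)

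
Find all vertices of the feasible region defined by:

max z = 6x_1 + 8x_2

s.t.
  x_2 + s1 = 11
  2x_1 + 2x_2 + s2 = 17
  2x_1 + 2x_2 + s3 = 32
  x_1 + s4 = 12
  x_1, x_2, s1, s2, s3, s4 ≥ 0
Each vertex is the intersection of two constraint boundaries that also satisfies all remaining constraints:
  x_1 = 0 and x_2 = 0 → (0, 0)
  2x_1 + 2x_2 = 17 and x_2 = 0 → (8.5, 0)
  2x_1 + 2x_2 = 17 and x_1 = 0 → (0, 8.5)

Vertices: (0, 0), (8.5, 0), (0, 8.5)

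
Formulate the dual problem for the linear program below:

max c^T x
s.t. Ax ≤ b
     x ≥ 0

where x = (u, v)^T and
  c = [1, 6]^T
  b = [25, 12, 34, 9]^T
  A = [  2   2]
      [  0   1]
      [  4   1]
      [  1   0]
Minimize: z = 25y1 + 12y2 + 34y3 + 9y4

Subject to:
  C1: -2y1 - 4y3 - y4 ≤ -1
  C2: -2y1 - y2 - y3 ≤ -6
  y1, y2, y3, y4 ≥ 0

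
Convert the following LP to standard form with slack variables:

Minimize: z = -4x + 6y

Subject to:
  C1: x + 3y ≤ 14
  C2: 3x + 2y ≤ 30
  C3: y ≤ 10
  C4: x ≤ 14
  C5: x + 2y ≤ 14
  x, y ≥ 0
min z = -4x + 6y

s.t.
  x + 3y + s1 = 14
  3x + 2y + s2 = 30
  y + s3 = 10
  x + s4 = 14
  x + 2y + s5 = 14
  x, y, s1, s2, s3, s4, s5 ≥ 0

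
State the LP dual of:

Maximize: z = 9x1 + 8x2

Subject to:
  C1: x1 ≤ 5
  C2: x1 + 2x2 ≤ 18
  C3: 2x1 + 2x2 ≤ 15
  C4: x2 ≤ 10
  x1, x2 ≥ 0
Minimize: z = 5y1 + 18y2 + 15y3 + 10y4

Subject to:
  C1: -y1 - y2 - 2y3 ≤ -9
  C2: -2y2 - 2y3 - y4 ≤ -8
  y1, y2, y3, y4 ≥ 0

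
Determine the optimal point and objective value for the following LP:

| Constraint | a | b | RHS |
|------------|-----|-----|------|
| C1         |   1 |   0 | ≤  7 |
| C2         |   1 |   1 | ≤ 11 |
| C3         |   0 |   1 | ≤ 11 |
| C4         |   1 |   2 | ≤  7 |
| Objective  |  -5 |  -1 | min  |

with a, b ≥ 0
Each vertex is the intersection of two constraint boundaries that also satisfies all remaining constraints:
  a = 0 and b = 0 → (0, 0)
  a = 7 and a + 2b = 7 → (7, 0)
  a + 2b = 7 and a = 0 → (0, 3.5)

Evaluating z = -5a - b at each vertex:
  (0, 0): z = 0
  (7, 0): z = -35
  (0, 3.5): z = -3.5

The minimum is at (7, 0) with z = -35.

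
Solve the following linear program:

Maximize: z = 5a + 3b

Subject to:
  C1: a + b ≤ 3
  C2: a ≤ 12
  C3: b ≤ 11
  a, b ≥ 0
Each vertex is the intersection of two constraint boundaries that also satisfies all remaining constraints:
  a = 0 and b = 0 → (0, 0)
  a + b = 3 and b = 0 → (3, 0)
  a + b = 3 and a = 0 → (0, 3)

Evaluating z = 5a + 3b at each vertex:
  (0, 0): z = 0
  (3, 0): z = 15
  (0, 3): z = 9

The maximum is at (3, 0) with z = 15.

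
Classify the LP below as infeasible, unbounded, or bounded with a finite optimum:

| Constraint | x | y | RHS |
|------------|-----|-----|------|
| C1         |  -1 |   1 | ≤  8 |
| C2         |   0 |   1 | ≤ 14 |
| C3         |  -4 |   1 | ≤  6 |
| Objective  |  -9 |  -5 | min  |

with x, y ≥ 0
Feasible point: (0, 0) satisfies every constraint, so the LP is feasible.
Direction d = (1, 0): for each constraint row a, a·d ≤ 0 —
  (-1)(1) + (1)(0) = -1 ≤ 0
  (0)(1) + (1)(0) = 0 ≤ 0
  (-4)(1) + (1)(0) = -4 ≤ 0
and d ≥ 0, so (0, 0) + t·d stays feasible for every t ≥ 0. Along this ray z = -9x - 5y changes by -9 per unit t, so z → −∞.

The LP is unbounded; z can be made arbitrarily small.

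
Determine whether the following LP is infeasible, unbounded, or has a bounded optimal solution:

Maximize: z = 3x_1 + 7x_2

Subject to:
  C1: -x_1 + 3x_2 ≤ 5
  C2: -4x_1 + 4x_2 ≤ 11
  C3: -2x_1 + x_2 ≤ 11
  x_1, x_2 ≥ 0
Feasible point: (0, 0) satisfies every constraint, so the LP is feasible.
Direction d = (1, 0): for each constraint row a, a·d ≤ 0 —
  (-1)(1) + (3)(0) = -1 ≤ 0
  (-4)(1) + (4)(0) = -4 ≤ 0
  (-2)(1) + (1)(0) = -2 ≤ 0
and d ≥ 0, so (0, 0) + t·d stays feasible for every t ≥ 0. Along this ray z = 3x_1 + 7x_2 changes by 3 per unit t, so z → +∞.

Unbounded — the objective can increase without bound over the feasible region.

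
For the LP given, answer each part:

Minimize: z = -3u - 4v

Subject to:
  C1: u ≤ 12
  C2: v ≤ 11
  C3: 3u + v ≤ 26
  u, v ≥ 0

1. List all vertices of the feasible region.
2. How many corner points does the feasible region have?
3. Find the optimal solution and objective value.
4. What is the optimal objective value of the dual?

1. (0, 0), (8.667, 0), (5, 11), (0, 11)
2. 4
3. u = 5, v = 11, z = -59
4. -59 (by strong duality, equal to the primal optimum)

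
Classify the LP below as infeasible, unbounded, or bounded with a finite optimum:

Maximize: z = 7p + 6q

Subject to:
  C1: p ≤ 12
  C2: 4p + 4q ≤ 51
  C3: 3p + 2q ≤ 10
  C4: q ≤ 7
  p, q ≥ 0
The point (0, 5) satisfies every constraint, so the LP is feasible; the constraints give p ≤ 12 and q ≤ 7, which with p, q ≥ 0 keep the feasible region inside a bounded box. A feasible, bounded LP attains a finite optimum at a vertex.

Evaluating z = 7p + 6q at each vertex:
  (0, 0): z = 0
  (3.333, 0): z = 23.33
  (0, 5): z = 30

Feasible with finite optimum z* = 30 at (0, 5).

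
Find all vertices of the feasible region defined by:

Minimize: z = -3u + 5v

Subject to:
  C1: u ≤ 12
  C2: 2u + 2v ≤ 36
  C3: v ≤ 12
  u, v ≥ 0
Each vertex is the intersection of two constraint boundaries that also satisfies all remaining constraints:
  u = 0 and v = 0 → (0, 0)
  u = 12 and v = 0 → (12, 0)
  u = 12 and 2u + 2v = 36 → (12, 6)
  2u + 2v = 36 and v = 12 → (6, 12)
  v = 12 and u = 0 → (0, 12)

Vertices: (0, 0), (12, 0), (12, 6), (6, 12), (0, 12)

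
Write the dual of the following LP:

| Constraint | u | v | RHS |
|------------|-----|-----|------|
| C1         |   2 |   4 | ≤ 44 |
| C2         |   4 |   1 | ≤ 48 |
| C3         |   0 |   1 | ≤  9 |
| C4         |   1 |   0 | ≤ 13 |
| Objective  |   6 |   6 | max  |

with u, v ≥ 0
Minimize: z = 44y1 + 48y2 + 9y3 + 13y4

Subject to:
  C1: -2y1 - 4y2 - y4 ≤ -6
  C2: -4y1 - y2 - y3 ≤ -6
  y1, y2, y3, y4 ≥ 0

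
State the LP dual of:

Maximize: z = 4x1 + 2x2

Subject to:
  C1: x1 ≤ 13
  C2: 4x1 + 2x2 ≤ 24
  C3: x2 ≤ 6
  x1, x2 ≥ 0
Minimize: z = 13y1 + 24y2 + 6y3

Subject to:
  C1: -y1 - 4y2 ≤ -4
  C2: -2y2 - y3 ≤ -2
  y1, y2, y3 ≥ 0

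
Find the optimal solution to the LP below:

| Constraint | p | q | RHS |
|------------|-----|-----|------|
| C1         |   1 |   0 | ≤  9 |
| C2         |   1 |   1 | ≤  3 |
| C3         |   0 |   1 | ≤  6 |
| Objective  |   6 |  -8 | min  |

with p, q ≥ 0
p = 0, q = 3, z = -24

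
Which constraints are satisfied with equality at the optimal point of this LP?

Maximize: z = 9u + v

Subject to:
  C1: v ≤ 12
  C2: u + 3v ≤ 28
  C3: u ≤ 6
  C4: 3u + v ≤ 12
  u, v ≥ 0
Optimal: u = 4, v = 0
Slack at optimum:
  C1: slack = 12
  C2: slack = 24
  C3: slack = 2
  C4: slack = 0 (binding)
  u ≥ 0: u = 4
  v ≥ 0: v = 0 (binding)
Binding constraints: C4, v ≥ 0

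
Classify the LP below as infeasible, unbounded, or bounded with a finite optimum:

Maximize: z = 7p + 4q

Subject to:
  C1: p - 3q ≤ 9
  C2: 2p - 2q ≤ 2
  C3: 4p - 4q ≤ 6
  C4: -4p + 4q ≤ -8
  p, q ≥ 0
C3 requires 4p - 4q ≤ 6, while C4 (-4p + 4q ≤ -8) is equivalent to 4p - 4q ≥ 8. Together they would need 8 ≤ 4p - 4q ≤ 6, which is impossible since 8 > 6. No point satisfies all constraints.

Infeasible — the constraint set is empty.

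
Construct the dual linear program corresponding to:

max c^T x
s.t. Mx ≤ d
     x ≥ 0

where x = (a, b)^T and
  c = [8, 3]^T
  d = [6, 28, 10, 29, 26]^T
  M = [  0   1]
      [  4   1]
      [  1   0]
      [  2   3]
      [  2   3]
Minimize: z = 6y1 + 28y2 + 10y3 + 29y4 + 26y5

Subject to:
  C1: -4y2 - y3 - 2y4 - 2y5 ≤ -8
  C2: -y1 - y2 - 3y4 - 3y5 ≤ -3
  y1, y2, y3, y4, y5 ≥ 0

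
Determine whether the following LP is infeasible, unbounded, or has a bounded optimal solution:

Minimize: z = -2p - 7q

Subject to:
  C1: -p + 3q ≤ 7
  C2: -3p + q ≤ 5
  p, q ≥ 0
Feasible point: (0, 0) satisfies every constraint, so the LP is feasible.
Direction d = (1, 0): for each constraint row a, a·d ≤ 0 —
  (-1)(1) + (3)(0) = -1 ≤ 0
  (-3)(1) + (1)(0) = -3 ≤ 0
and d ≥ 0, so (0, 0) + t·d stays feasible for every t ≥ 0. Along this ray z = -2p - 7q changes by -2 per unit t, so z → −∞.

Unbounded: there is a feasible ray along which z → −∞.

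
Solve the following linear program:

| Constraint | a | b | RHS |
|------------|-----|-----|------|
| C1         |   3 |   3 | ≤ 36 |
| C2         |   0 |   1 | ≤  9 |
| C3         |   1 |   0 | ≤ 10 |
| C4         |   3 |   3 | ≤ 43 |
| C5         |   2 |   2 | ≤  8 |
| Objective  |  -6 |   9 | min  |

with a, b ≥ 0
Each vertex is the intersection of two constraint boundaries that also satisfies all remaining constraints:
  a = 0 and b = 0 → (0, 0)
  2a + 2b = 8 and b = 0 → (4, 0)
  2a + 2b = 8 and a = 0 → (0, 4)

Evaluating z = -6a + 9b at each vertex:
  (0, 0): z = 0
  (4, 0): z = -24
  (0, 4): z = 36

The minimum is at (4, 0) with z = -24.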